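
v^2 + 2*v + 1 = (v + 1)^2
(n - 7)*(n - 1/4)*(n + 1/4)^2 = n^4 - 27*n^3/4 - 29*n^2/16 + 27*n/64 + 7/64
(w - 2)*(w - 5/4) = w^2 - 13*w/4 + 5/2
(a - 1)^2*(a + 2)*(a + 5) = a^4 + 5*a^3 - 3*a^2 - 13*a + 10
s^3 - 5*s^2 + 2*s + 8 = (s - 4)*(s - 2)*(s + 1)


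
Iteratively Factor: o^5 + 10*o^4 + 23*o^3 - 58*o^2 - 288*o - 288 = (o + 2)*(o^4 + 8*o^3 + 7*o^2 - 72*o - 144) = (o - 3)*(o + 2)*(o^3 + 11*o^2 + 40*o + 48) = (o - 3)*(o + 2)*(o + 4)*(o^2 + 7*o + 12) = (o - 3)*(o + 2)*(o + 3)*(o + 4)*(o + 4)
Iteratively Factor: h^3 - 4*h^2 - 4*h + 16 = (h - 2)*(h^2 - 2*h - 8) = (h - 4)*(h - 2)*(h + 2)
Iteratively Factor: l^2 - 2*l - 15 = (l - 5)*(l + 3)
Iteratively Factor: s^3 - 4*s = (s + 2)*(s^2 - 2*s) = s*(s + 2)*(s - 2)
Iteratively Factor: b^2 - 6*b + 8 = (b - 4)*(b - 2)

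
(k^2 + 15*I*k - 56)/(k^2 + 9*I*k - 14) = (k + 8*I)/(k + 2*I)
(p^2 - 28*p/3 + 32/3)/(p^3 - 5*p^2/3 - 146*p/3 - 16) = (3*p - 4)/(3*p^2 + 19*p + 6)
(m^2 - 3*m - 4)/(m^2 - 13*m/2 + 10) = 2*(m + 1)/(2*m - 5)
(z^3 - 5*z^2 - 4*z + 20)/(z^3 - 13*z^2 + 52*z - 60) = (z + 2)/(z - 6)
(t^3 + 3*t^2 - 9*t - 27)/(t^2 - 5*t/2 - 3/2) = 2*(t^2 + 6*t + 9)/(2*t + 1)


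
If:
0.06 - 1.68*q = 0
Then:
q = 0.04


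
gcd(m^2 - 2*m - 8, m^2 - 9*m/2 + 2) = m - 4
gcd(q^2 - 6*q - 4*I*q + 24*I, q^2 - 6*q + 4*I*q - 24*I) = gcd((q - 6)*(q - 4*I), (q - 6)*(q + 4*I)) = q - 6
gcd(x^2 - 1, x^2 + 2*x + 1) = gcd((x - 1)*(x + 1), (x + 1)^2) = x + 1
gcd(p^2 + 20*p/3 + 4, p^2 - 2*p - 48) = p + 6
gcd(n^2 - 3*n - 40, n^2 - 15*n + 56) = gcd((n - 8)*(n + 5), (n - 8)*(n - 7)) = n - 8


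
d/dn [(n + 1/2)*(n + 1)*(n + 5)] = 3*n^2 + 13*n + 8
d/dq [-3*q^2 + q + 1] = 1 - 6*q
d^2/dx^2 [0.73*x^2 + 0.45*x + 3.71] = 1.46000000000000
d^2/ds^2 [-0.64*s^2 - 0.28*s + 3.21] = -1.28000000000000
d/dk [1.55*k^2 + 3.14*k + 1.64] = 3.1*k + 3.14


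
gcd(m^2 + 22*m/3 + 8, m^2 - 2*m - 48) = m + 6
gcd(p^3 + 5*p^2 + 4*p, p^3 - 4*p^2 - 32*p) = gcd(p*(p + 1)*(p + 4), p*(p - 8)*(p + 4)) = p^2 + 4*p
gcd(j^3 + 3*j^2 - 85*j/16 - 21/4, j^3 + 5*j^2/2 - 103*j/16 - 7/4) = j^2 + 9*j/4 - 7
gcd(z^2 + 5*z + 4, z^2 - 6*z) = 1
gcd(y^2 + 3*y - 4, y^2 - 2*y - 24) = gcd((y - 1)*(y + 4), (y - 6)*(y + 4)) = y + 4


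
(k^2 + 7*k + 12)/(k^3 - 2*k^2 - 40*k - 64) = (k + 3)/(k^2 - 6*k - 16)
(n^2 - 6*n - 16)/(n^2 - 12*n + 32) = (n + 2)/(n - 4)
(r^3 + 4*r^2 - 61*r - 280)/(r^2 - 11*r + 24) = (r^2 + 12*r + 35)/(r - 3)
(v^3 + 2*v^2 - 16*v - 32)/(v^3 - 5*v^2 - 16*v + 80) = (v + 2)/(v - 5)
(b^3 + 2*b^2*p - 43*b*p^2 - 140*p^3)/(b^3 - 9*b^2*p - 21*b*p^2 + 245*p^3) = (-b - 4*p)/(-b + 7*p)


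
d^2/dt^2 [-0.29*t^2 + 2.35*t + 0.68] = -0.580000000000000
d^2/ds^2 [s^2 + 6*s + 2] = 2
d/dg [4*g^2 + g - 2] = 8*g + 1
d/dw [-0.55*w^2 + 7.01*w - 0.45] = 7.01 - 1.1*w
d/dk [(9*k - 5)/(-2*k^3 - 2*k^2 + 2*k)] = (18*k^3 - 6*k^2 - 10*k + 5)/(2*k^2*(k^4 + 2*k^3 - k^2 - 2*k + 1))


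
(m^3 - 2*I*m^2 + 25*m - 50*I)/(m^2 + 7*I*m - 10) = (m^2 - 7*I*m - 10)/(m + 2*I)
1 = 1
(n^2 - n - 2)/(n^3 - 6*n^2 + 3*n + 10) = 1/(n - 5)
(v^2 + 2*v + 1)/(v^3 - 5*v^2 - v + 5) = (v + 1)/(v^2 - 6*v + 5)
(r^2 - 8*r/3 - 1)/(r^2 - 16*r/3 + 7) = (3*r + 1)/(3*r - 7)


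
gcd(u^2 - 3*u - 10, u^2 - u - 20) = u - 5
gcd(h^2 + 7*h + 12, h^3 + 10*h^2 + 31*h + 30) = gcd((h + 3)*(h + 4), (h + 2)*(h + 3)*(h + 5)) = h + 3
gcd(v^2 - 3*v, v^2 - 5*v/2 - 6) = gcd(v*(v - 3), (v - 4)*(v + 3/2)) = 1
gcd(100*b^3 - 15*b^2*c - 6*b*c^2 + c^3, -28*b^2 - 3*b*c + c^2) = 4*b + c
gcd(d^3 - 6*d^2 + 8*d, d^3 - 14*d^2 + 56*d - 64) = d^2 - 6*d + 8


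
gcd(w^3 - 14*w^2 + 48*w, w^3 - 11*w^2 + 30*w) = w^2 - 6*w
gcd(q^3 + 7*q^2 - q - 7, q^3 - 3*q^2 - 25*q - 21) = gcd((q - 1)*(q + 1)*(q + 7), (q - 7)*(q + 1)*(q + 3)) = q + 1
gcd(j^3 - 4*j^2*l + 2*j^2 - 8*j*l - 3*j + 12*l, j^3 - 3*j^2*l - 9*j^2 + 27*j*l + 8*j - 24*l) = j - 1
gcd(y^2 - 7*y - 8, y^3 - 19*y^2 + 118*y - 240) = y - 8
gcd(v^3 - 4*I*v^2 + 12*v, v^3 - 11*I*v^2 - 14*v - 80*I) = v + 2*I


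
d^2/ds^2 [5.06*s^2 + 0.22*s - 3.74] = 10.1200000000000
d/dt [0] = 0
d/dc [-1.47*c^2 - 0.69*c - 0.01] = -2.94*c - 0.69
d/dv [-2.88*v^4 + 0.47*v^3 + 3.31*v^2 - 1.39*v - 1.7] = -11.52*v^3 + 1.41*v^2 + 6.62*v - 1.39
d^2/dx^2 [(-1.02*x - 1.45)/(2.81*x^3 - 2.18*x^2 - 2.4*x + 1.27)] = (-48.324132*x^5 - 99.902244*x^4 + 118.665904*x^3 + 61.007808*x^2 - 31.414542*x - 30.95086)/(22.188041*x^9 - 51.640494*x^8 - 16.789188*x^7 + 107.935429*x^6 - 32.339076*x^5 - 70.953036*x^4 + 39.640587*x^3 + 11.397234*x^2 - 11.61288*x + 2.048383)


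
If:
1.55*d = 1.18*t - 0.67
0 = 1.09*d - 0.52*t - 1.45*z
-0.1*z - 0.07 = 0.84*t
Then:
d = -0.47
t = -0.04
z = -0.33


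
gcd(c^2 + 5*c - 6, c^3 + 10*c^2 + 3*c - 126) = c + 6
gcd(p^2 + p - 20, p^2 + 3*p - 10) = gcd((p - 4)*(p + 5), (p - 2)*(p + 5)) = p + 5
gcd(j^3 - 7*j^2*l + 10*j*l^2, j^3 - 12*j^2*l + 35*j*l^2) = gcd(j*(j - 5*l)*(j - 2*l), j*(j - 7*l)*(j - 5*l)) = j^2 - 5*j*l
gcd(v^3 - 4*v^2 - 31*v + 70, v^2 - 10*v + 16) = v - 2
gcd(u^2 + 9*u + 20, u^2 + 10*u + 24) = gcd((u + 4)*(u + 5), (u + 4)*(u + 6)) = u + 4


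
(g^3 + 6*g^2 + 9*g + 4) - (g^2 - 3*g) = g^3 + 5*g^2 + 12*g + 4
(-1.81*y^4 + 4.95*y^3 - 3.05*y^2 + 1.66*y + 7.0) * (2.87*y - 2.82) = -5.1947*y^5 + 19.3107*y^4 - 22.7125*y^3 + 13.3652*y^2 + 15.4088*y - 19.74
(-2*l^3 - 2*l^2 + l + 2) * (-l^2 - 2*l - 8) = 2*l^5 + 6*l^4 + 19*l^3 + 12*l^2 - 12*l - 16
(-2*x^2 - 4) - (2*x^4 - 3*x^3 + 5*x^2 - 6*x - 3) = -2*x^4 + 3*x^3 - 7*x^2 + 6*x - 1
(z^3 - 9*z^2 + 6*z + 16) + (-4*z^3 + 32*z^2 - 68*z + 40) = -3*z^3 + 23*z^2 - 62*z + 56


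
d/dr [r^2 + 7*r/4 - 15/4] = 2*r + 7/4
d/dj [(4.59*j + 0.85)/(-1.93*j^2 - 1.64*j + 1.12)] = (8.8587*j^2 + 3.281*j + 6.5348)/(3.7249*j^4 + 6.3304*j^3 - 1.6336*j^2 - 3.6736*j + 1.2544)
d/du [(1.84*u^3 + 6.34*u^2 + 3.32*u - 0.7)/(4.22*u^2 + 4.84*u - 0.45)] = (7.7648*u^4 + 17.8112*u^3 + 14.1912*u^2 + 0.202*u + 1.894)/(17.8084*u^4 + 40.8496*u^3 + 19.6276*u^2 - 4.356*u + 0.2025)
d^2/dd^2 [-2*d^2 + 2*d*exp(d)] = 2*d*exp(d) + 4*exp(d) - 4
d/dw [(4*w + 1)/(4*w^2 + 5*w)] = (-16*w^2 - 8*w - 5)/(w^2*(16*w^2 + 40*w + 25))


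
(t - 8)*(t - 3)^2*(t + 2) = t^4 - 12*t^3 + 29*t^2 + 42*t - 144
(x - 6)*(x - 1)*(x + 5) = x^3 - 2*x^2 - 29*x + 30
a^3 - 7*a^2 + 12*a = a*(a - 4)*(a - 3)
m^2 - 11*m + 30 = (m - 6)*(m - 5)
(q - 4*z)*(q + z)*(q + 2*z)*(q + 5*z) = q^4 + 4*q^3*z - 15*q^2*z^2 - 58*q*z^3 - 40*z^4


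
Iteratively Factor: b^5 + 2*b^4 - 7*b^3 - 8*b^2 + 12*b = (b + 2)*(b^4 - 7*b^2 + 6*b) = b*(b + 2)*(b^3 - 7*b + 6) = b*(b + 2)*(b + 3)*(b^2 - 3*b + 2) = b*(b - 1)*(b + 2)*(b + 3)*(b - 2)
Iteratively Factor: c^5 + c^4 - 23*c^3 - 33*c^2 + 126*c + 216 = (c - 4)*(c^4 + 5*c^3 - 3*c^2 - 45*c - 54) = (c - 4)*(c + 3)*(c^3 + 2*c^2 - 9*c - 18) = (c - 4)*(c + 2)*(c + 3)*(c^2 - 9) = (c - 4)*(c + 2)*(c + 3)^2*(c - 3)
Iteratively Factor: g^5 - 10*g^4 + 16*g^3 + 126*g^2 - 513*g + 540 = (g - 3)*(g^4 - 7*g^3 - 5*g^2 + 111*g - 180) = (g - 5)*(g - 3)*(g^3 - 2*g^2 - 15*g + 36) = (g - 5)*(g - 3)^2*(g^2 + g - 12) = (g - 5)*(g - 3)^3*(g + 4)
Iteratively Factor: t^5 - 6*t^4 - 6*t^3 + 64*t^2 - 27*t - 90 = (t - 5)*(t^4 - t^3 - 11*t^2 + 9*t + 18) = (t - 5)*(t + 1)*(t^3 - 2*t^2 - 9*t + 18) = (t - 5)*(t - 2)*(t + 1)*(t^2 - 9) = (t - 5)*(t - 2)*(t + 1)*(t + 3)*(t - 3)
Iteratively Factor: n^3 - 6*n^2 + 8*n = (n - 2)*(n^2 - 4*n) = n*(n - 2)*(n - 4)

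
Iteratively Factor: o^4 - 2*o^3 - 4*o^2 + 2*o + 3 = (o - 3)*(o^3 + o^2 - o - 1) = (o - 3)*(o + 1)*(o^2 - 1) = (o - 3)*(o + 1)^2*(o - 1)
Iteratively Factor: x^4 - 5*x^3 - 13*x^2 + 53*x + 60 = (x + 1)*(x^3 - 6*x^2 - 7*x + 60) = (x - 5)*(x + 1)*(x^2 - x - 12) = (x - 5)*(x + 1)*(x + 3)*(x - 4)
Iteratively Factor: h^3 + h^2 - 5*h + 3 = (h - 1)*(h^2 + 2*h - 3) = (h - 1)*(h + 3)*(h - 1)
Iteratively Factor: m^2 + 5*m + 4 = (m + 4)*(m + 1)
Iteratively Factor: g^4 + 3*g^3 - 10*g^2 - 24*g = (g)*(g^3 + 3*g^2 - 10*g - 24) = g*(g + 4)*(g^2 - g - 6) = g*(g + 2)*(g + 4)*(g - 3)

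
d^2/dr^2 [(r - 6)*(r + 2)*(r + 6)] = 6*r + 4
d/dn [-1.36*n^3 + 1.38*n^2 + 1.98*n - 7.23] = -4.08*n^2 + 2.76*n + 1.98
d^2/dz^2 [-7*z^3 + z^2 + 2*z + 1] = 2 - 42*z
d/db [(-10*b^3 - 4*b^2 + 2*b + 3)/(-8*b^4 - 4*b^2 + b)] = (-80*b^6 - 64*b^5 + 88*b^4 + 76*b^3 + 4*b^2 + 24*b - 3)/(b^2*(64*b^6 + 64*b^4 - 16*b^3 + 16*b^2 - 8*b + 1))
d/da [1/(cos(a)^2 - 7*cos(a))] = (2*cos(a) - 7)*sin(a)/((cos(a) - 7)^2*cos(a)^2)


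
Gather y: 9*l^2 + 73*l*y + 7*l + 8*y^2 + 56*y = 9*l^2 + 7*l + 8*y^2 + y*(73*l + 56)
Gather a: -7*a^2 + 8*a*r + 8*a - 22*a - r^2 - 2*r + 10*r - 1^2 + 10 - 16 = -7*a^2 + a*(8*r - 14) - r^2 + 8*r - 7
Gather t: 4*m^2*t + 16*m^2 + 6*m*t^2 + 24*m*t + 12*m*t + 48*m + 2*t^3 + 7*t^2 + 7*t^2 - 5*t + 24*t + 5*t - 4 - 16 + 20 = 16*m^2 + 48*m + 2*t^3 + t^2*(6*m + 14) + t*(4*m^2 + 36*m + 24)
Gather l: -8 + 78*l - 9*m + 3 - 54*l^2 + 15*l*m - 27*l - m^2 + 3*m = -54*l^2 + l*(15*m + 51) - m^2 - 6*m - 5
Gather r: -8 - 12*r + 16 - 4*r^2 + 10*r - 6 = -4*r^2 - 2*r + 2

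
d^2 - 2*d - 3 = (d - 3)*(d + 1)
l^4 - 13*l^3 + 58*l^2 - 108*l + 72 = (l - 6)*(l - 3)*(l - 2)^2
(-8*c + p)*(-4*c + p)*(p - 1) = 32*c^2*p - 32*c^2 - 12*c*p^2 + 12*c*p + p^3 - p^2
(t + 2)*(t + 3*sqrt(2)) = t^2 + 2*t + 3*sqrt(2)*t + 6*sqrt(2)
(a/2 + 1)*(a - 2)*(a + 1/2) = a^3/2 + a^2/4 - 2*a - 1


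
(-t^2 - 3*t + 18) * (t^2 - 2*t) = -t^4 - t^3 + 24*t^2 - 36*t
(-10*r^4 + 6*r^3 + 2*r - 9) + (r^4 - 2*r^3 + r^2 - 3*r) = -9*r^4 + 4*r^3 + r^2 - r - 9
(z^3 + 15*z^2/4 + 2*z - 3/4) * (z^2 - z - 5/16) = z^5 + 11*z^4/4 - 33*z^3/16 - 251*z^2/64 + z/8 + 15/64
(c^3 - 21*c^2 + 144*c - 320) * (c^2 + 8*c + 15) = c^5 - 13*c^4 - 9*c^3 + 517*c^2 - 400*c - 4800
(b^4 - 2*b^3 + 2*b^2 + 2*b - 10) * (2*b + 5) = 2*b^5 + b^4 - 6*b^3 + 14*b^2 - 10*b - 50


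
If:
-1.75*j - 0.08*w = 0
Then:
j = -0.0457142857142857*w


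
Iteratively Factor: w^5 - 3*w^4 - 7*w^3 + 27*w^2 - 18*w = (w - 1)*(w^4 - 2*w^3 - 9*w^2 + 18*w) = (w - 2)*(w - 1)*(w^3 - 9*w) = (w - 2)*(w - 1)*(w + 3)*(w^2 - 3*w) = (w - 3)*(w - 2)*(w - 1)*(w + 3)*(w)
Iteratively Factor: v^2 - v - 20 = (v + 4)*(v - 5)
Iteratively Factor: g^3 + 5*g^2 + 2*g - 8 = (g + 2)*(g^2 + 3*g - 4) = (g + 2)*(g + 4)*(g - 1)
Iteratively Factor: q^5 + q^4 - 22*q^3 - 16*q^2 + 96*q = (q - 2)*(q^4 + 3*q^3 - 16*q^2 - 48*q) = (q - 2)*(q + 4)*(q^3 - q^2 - 12*q) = q*(q - 2)*(q + 4)*(q^2 - q - 12) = q*(q - 4)*(q - 2)*(q + 4)*(q + 3)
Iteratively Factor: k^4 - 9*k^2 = (k + 3)*(k^3 - 3*k^2) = k*(k + 3)*(k^2 - 3*k) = k^2*(k + 3)*(k - 3)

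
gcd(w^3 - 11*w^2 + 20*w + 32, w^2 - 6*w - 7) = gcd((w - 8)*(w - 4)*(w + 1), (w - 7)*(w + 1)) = w + 1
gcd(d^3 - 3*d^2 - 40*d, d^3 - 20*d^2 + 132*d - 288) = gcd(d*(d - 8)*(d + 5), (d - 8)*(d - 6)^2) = d - 8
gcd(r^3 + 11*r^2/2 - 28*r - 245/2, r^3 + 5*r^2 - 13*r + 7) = r + 7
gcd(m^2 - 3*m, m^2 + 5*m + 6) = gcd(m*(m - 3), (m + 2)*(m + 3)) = 1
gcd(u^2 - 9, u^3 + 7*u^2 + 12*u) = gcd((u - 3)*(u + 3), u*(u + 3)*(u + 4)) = u + 3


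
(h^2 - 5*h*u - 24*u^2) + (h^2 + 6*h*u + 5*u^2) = 2*h^2 + h*u - 19*u^2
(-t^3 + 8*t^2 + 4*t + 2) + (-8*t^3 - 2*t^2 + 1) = -9*t^3 + 6*t^2 + 4*t + 3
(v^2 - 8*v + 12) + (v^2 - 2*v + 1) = 2*v^2 - 10*v + 13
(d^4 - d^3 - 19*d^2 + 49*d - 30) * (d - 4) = d^5 - 5*d^4 - 15*d^3 + 125*d^2 - 226*d + 120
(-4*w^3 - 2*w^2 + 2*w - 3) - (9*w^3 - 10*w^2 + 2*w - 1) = -13*w^3 + 8*w^2 - 2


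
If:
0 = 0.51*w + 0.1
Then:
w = -0.20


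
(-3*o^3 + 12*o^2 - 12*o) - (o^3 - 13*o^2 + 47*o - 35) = -4*o^3 + 25*o^2 - 59*o + 35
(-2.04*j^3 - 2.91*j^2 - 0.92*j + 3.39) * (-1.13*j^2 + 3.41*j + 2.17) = 2.3052*j^5 - 3.6681*j^4 - 13.3103*j^3 - 13.2826*j^2 + 9.5635*j + 7.3563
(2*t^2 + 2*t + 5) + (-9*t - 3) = 2*t^2 - 7*t + 2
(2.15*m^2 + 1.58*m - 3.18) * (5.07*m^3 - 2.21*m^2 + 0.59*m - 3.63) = 10.9005*m^5 + 3.2591*m^4 - 18.3459*m^3 + 0.155500000000001*m^2 - 7.6116*m + 11.5434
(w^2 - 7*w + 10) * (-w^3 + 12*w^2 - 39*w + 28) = -w^5 + 19*w^4 - 133*w^3 + 421*w^2 - 586*w + 280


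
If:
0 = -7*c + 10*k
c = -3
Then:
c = -3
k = -21/10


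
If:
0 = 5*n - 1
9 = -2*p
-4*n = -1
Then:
No Solution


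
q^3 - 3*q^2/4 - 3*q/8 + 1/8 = (q - 1)*(q - 1/4)*(q + 1/2)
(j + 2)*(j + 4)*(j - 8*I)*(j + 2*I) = j^4 + 6*j^3 - 6*I*j^3 + 24*j^2 - 36*I*j^2 + 96*j - 48*I*j + 128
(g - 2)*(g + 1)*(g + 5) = g^3 + 4*g^2 - 7*g - 10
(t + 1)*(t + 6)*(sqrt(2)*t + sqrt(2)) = sqrt(2)*t^3 + 8*sqrt(2)*t^2 + 13*sqrt(2)*t + 6*sqrt(2)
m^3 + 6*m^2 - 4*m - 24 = (m - 2)*(m + 2)*(m + 6)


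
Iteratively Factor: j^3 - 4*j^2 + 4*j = (j - 2)*(j^2 - 2*j) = (j - 2)^2*(j)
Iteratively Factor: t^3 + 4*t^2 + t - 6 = (t - 1)*(t^2 + 5*t + 6) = (t - 1)*(t + 3)*(t + 2)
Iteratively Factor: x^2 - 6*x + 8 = (x - 2)*(x - 4)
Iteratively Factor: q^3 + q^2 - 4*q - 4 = (q - 2)*(q^2 + 3*q + 2) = (q - 2)*(q + 1)*(q + 2)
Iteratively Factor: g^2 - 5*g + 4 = (g - 4)*(g - 1)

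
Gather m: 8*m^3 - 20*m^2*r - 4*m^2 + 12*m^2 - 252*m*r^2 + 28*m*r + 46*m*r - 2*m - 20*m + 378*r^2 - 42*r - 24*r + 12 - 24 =8*m^3 + m^2*(8 - 20*r) + m*(-252*r^2 + 74*r - 22) + 378*r^2 - 66*r - 12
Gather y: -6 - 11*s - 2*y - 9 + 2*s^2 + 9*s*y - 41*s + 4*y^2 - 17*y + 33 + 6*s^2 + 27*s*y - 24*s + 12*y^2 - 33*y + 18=8*s^2 - 76*s + 16*y^2 + y*(36*s - 52) + 36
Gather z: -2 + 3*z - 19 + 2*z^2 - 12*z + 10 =2*z^2 - 9*z - 11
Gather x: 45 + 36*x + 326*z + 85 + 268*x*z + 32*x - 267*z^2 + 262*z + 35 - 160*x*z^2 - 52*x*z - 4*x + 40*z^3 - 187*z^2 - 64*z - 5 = x*(-160*z^2 + 216*z + 64) + 40*z^3 - 454*z^2 + 524*z + 160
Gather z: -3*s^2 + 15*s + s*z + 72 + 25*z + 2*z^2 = -3*s^2 + 15*s + 2*z^2 + z*(s + 25) + 72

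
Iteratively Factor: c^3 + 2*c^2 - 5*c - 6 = (c + 3)*(c^2 - c - 2) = (c + 1)*(c + 3)*(c - 2)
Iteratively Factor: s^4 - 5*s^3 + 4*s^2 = (s)*(s^3 - 5*s^2 + 4*s) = s^2*(s^2 - 5*s + 4) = s^2*(s - 4)*(s - 1)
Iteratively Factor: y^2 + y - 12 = (y + 4)*(y - 3)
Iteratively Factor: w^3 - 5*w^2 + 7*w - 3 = (w - 3)*(w^2 - 2*w + 1) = (w - 3)*(w - 1)*(w - 1)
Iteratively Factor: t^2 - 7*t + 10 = (t - 5)*(t - 2)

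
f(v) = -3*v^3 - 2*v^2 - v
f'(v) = -9*v^2 - 4*v - 1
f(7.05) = -1157.66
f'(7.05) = -476.52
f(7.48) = -1374.91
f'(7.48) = -534.47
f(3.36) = -139.74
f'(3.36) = -116.05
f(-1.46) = 6.53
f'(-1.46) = -14.34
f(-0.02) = 0.02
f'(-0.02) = -0.92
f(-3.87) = 147.80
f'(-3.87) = -120.31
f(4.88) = -401.15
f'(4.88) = -234.85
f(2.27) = -47.67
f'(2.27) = -56.46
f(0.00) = 0.00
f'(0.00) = -1.00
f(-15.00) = 9690.00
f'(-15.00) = -1966.00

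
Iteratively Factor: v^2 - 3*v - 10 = (v + 2)*(v - 5)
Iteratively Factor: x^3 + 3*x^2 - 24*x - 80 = (x + 4)*(x^2 - x - 20) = (x - 5)*(x + 4)*(x + 4)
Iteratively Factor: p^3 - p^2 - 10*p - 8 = (p + 1)*(p^2 - 2*p - 8) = (p + 1)*(p + 2)*(p - 4)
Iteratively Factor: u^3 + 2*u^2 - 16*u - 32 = (u - 4)*(u^2 + 6*u + 8) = (u - 4)*(u + 2)*(u + 4)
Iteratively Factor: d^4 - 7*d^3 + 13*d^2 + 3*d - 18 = (d - 2)*(d^3 - 5*d^2 + 3*d + 9) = (d - 3)*(d - 2)*(d^2 - 2*d - 3) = (d - 3)*(d - 2)*(d + 1)*(d - 3)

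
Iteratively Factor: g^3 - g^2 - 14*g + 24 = (g - 2)*(g^2 + g - 12) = (g - 2)*(g + 4)*(g - 3)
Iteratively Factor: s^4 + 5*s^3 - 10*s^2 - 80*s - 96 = (s + 4)*(s^3 + s^2 - 14*s - 24) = (s + 3)*(s + 4)*(s^2 - 2*s - 8) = (s - 4)*(s + 3)*(s + 4)*(s + 2)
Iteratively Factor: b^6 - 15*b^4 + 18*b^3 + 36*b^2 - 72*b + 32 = (b - 2)*(b^5 + 2*b^4 - 11*b^3 - 4*b^2 + 28*b - 16) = (b - 2)*(b + 4)*(b^4 - 2*b^3 - 3*b^2 + 8*b - 4) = (b - 2)*(b - 1)*(b + 4)*(b^3 - b^2 - 4*b + 4) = (b - 2)*(b - 1)^2*(b + 4)*(b^2 - 4) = (b - 2)^2*(b - 1)^2*(b + 4)*(b + 2)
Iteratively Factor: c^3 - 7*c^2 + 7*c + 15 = (c - 3)*(c^2 - 4*c - 5) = (c - 3)*(c + 1)*(c - 5)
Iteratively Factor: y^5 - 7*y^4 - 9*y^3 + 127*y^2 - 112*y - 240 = (y + 1)*(y^4 - 8*y^3 - y^2 + 128*y - 240) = (y - 3)*(y + 1)*(y^3 - 5*y^2 - 16*y + 80) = (y - 5)*(y - 3)*(y + 1)*(y^2 - 16) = (y - 5)*(y - 3)*(y + 1)*(y + 4)*(y - 4)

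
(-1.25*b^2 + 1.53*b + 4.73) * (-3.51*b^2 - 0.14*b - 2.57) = 4.3875*b^4 - 5.1953*b^3 - 13.604*b^2 - 4.5943*b - 12.1561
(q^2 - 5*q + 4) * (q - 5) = q^3 - 10*q^2 + 29*q - 20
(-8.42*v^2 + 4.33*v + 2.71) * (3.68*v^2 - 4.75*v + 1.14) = -30.9856*v^4 + 55.9294*v^3 - 20.1935*v^2 - 7.9363*v + 3.0894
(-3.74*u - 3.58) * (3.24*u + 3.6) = -12.1176*u^2 - 25.0632*u - 12.888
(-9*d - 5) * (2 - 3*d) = 27*d^2 - 3*d - 10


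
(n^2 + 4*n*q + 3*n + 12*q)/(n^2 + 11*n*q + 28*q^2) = (n + 3)/(n + 7*q)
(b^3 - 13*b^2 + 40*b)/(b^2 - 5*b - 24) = b*(b - 5)/(b + 3)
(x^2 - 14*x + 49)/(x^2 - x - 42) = (x - 7)/(x + 6)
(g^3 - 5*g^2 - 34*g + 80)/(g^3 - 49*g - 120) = (g - 2)/(g + 3)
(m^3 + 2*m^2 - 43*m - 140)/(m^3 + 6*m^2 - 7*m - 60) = (m - 7)/(m - 3)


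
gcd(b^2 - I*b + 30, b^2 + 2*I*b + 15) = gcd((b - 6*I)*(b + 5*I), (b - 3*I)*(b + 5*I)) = b + 5*I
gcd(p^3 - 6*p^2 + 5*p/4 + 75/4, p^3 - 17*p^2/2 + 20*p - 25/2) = p^2 - 15*p/2 + 25/2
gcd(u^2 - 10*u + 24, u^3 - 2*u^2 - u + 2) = 1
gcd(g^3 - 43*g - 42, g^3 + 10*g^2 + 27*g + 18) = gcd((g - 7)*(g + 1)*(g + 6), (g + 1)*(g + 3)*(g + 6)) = g^2 + 7*g + 6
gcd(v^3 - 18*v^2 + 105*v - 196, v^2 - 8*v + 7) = v - 7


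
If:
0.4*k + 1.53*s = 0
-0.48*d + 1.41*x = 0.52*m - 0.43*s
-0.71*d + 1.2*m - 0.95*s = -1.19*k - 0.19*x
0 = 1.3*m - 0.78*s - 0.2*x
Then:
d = 2.69183618270742*x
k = 1.2291421063489*x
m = -0.0389604510713203*x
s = -0.321344341529124*x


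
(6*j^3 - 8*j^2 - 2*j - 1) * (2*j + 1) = 12*j^4 - 10*j^3 - 12*j^2 - 4*j - 1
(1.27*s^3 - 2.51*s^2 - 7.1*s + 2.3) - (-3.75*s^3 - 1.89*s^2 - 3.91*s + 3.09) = 5.02*s^3 - 0.62*s^2 - 3.19*s - 0.79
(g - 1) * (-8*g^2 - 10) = -8*g^3 + 8*g^2 - 10*g + 10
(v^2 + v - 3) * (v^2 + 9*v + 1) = v^4 + 10*v^3 + 7*v^2 - 26*v - 3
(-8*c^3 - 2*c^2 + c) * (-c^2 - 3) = 8*c^5 + 2*c^4 + 23*c^3 + 6*c^2 - 3*c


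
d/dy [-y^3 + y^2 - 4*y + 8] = -3*y^2 + 2*y - 4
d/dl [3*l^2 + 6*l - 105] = 6*l + 6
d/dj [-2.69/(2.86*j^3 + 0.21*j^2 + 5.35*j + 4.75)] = (23.0802*j^2 + 1.1298*j + 14.3915)/(2.86*j^3 + 0.21*j^2 + 5.35*j + 4.75)^2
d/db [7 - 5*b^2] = -10*b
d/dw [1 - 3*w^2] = -6*w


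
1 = 1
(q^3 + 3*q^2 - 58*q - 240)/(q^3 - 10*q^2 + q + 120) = (q^2 + 11*q + 30)/(q^2 - 2*q - 15)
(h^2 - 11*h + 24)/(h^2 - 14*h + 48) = (h - 3)/(h - 6)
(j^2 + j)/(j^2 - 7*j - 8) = j/(j - 8)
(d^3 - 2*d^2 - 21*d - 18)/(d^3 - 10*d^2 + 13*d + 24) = (d^2 - 3*d - 18)/(d^2 - 11*d + 24)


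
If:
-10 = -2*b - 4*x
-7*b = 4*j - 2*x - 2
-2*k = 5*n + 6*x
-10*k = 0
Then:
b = 5 - 2*x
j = 4*x - 33/4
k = 0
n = -6*x/5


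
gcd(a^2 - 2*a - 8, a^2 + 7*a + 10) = a + 2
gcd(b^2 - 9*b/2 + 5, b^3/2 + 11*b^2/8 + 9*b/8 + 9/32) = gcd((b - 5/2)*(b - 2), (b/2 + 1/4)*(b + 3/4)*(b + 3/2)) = 1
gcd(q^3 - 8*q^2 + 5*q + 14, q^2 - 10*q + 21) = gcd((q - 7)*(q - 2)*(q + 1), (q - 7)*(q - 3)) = q - 7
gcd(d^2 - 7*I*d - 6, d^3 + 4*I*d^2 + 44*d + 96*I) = d - 6*I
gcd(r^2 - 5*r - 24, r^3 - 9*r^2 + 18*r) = 1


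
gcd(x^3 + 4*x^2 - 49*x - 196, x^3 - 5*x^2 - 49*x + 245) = x^2 - 49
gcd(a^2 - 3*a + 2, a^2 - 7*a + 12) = 1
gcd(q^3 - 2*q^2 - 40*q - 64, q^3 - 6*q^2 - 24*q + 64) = q^2 - 4*q - 32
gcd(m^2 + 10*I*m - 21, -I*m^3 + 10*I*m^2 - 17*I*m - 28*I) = 1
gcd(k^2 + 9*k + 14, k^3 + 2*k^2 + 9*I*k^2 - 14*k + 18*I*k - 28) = k + 2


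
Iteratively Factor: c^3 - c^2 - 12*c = (c - 4)*(c^2 + 3*c) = c*(c - 4)*(c + 3)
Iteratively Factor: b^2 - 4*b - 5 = (b + 1)*(b - 5)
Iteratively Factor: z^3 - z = (z)*(z^2 - 1) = z*(z + 1)*(z - 1)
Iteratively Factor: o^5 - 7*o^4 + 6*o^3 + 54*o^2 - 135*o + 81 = (o - 3)*(o^4 - 4*o^3 - 6*o^2 + 36*o - 27) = (o - 3)*(o + 3)*(o^3 - 7*o^2 + 15*o - 9) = (o - 3)^2*(o + 3)*(o^2 - 4*o + 3) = (o - 3)^2*(o - 1)*(o + 3)*(o - 3)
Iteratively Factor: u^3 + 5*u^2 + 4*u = (u + 1)*(u^2 + 4*u) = u*(u + 1)*(u + 4)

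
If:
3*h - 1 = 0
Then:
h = 1/3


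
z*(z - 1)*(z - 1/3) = z^3 - 4*z^2/3 + z/3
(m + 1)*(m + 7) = m^2 + 8*m + 7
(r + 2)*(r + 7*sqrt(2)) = r^2 + 2*r + 7*sqrt(2)*r + 14*sqrt(2)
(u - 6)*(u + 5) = u^2 - u - 30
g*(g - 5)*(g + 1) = g^3 - 4*g^2 - 5*g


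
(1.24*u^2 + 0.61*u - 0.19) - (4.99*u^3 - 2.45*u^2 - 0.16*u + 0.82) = -4.99*u^3 + 3.69*u^2 + 0.77*u - 1.01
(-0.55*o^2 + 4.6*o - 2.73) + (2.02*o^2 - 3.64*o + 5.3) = 1.47*o^2 + 0.96*o + 2.57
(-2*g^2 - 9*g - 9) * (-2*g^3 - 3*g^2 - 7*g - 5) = 4*g^5 + 24*g^4 + 59*g^3 + 100*g^2 + 108*g + 45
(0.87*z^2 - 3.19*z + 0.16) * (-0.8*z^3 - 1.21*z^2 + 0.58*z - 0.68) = -0.696*z^5 + 1.4993*z^4 + 4.2365*z^3 - 2.6354*z^2 + 2.262*z - 0.1088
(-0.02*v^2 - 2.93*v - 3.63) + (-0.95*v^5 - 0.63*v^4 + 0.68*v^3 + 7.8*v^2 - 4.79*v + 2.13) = -0.95*v^5 - 0.63*v^4 + 0.68*v^3 + 7.78*v^2 - 7.72*v - 1.5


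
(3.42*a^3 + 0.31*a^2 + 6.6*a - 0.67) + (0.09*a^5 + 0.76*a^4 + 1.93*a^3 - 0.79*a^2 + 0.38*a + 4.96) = 0.09*a^5 + 0.76*a^4 + 5.35*a^3 - 0.48*a^2 + 6.98*a + 4.29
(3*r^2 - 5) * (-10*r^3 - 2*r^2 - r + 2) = -30*r^5 - 6*r^4 + 47*r^3 + 16*r^2 + 5*r - 10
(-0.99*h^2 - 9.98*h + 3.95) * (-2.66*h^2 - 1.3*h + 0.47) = 2.6334*h^4 + 27.8338*h^3 + 2.0017*h^2 - 9.8256*h + 1.8565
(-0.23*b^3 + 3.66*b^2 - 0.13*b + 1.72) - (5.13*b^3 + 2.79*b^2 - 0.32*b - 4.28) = -5.36*b^3 + 0.87*b^2 + 0.19*b + 6.0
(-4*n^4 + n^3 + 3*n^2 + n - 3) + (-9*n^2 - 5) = -4*n^4 + n^3 - 6*n^2 + n - 8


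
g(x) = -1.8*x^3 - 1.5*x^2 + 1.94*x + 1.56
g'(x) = -5.4*x^2 - 3.0*x + 1.94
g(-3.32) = 44.46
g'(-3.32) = -47.62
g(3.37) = -77.83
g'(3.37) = -69.50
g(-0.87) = -0.08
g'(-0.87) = 0.46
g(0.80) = 1.23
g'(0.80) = -3.92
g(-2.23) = 9.74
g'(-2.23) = -18.22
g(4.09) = -138.75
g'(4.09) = -100.66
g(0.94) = 0.56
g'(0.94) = -5.65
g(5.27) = -293.33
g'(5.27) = -163.84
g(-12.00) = 2872.68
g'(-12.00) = -739.66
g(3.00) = -54.72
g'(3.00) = -55.66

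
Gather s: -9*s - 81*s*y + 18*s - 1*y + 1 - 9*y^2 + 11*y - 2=s*(9 - 81*y) - 9*y^2 + 10*y - 1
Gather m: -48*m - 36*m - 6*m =-90*m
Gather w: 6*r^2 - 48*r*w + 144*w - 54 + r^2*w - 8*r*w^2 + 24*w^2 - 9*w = 6*r^2 + w^2*(24 - 8*r) + w*(r^2 - 48*r + 135) - 54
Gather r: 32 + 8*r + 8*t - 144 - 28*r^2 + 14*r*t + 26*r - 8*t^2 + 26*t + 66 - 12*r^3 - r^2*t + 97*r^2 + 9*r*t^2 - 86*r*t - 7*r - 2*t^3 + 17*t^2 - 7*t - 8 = -12*r^3 + r^2*(69 - t) + r*(9*t^2 - 72*t + 27) - 2*t^3 + 9*t^2 + 27*t - 54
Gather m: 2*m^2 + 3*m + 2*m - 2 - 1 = 2*m^2 + 5*m - 3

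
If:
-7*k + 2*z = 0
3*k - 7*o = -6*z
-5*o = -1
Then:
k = 7/120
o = 1/5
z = 49/240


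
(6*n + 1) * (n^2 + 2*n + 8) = 6*n^3 + 13*n^2 + 50*n + 8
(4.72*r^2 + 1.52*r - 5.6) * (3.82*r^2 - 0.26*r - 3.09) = 18.0304*r^4 + 4.5792*r^3 - 36.372*r^2 - 3.2408*r + 17.304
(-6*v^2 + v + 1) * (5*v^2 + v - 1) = -30*v^4 - v^3 + 12*v^2 - 1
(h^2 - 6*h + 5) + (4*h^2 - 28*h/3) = 5*h^2 - 46*h/3 + 5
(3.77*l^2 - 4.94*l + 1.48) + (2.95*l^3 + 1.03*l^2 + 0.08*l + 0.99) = 2.95*l^3 + 4.8*l^2 - 4.86*l + 2.47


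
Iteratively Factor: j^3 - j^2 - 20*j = (j)*(j^2 - j - 20) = j*(j + 4)*(j - 5)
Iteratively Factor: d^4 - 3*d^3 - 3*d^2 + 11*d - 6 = (d - 1)*(d^3 - 2*d^2 - 5*d + 6) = (d - 1)*(d + 2)*(d^2 - 4*d + 3) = (d - 1)^2*(d + 2)*(d - 3)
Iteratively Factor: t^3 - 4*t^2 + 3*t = (t - 3)*(t^2 - t) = (t - 3)*(t - 1)*(t)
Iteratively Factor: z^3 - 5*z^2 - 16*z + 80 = (z + 4)*(z^2 - 9*z + 20) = (z - 4)*(z + 4)*(z - 5)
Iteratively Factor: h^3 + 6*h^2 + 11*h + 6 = (h + 1)*(h^2 + 5*h + 6) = (h + 1)*(h + 2)*(h + 3)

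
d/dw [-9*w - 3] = -9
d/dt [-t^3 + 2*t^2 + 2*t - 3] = -3*t^2 + 4*t + 2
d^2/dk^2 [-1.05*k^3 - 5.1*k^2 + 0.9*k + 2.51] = -6.3*k - 10.2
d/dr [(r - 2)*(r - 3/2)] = 2*r - 7/2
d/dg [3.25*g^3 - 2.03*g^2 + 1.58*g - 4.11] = 9.75*g^2 - 4.06*g + 1.58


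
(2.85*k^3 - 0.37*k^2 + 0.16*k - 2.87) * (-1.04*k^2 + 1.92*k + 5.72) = -2.964*k^5 + 5.8568*k^4 + 15.4252*k^3 + 1.1756*k^2 - 4.5952*k - 16.4164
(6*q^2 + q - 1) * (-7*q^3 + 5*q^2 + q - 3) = -42*q^5 + 23*q^4 + 18*q^3 - 22*q^2 - 4*q + 3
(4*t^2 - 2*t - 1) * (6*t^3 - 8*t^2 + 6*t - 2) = 24*t^5 - 44*t^4 + 34*t^3 - 12*t^2 - 2*t + 2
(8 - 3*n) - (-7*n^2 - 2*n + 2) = 7*n^2 - n + 6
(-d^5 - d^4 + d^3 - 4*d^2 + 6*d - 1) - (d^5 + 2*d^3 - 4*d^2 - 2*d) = -2*d^5 - d^4 - d^3 + 8*d - 1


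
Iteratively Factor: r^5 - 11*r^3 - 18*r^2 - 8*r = (r)*(r^4 - 11*r^2 - 18*r - 8) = r*(r - 4)*(r^3 + 4*r^2 + 5*r + 2) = r*(r - 4)*(r + 2)*(r^2 + 2*r + 1) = r*(r - 4)*(r + 1)*(r + 2)*(r + 1)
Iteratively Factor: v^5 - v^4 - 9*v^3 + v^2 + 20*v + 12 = (v + 1)*(v^4 - 2*v^3 - 7*v^2 + 8*v + 12) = (v - 2)*(v + 1)*(v^3 - 7*v - 6) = (v - 3)*(v - 2)*(v + 1)*(v^2 + 3*v + 2) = (v - 3)*(v - 2)*(v + 1)*(v + 2)*(v + 1)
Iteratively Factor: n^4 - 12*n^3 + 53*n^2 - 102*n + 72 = (n - 4)*(n^3 - 8*n^2 + 21*n - 18) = (n - 4)*(n - 2)*(n^2 - 6*n + 9) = (n - 4)*(n - 3)*(n - 2)*(n - 3)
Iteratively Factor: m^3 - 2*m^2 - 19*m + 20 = (m + 4)*(m^2 - 6*m + 5) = (m - 1)*(m + 4)*(m - 5)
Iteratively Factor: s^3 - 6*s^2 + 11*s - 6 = (s - 1)*(s^2 - 5*s + 6) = (s - 2)*(s - 1)*(s - 3)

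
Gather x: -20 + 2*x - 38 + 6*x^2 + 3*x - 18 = 6*x^2 + 5*x - 76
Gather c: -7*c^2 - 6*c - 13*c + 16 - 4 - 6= -7*c^2 - 19*c + 6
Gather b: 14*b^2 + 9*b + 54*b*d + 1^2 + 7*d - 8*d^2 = 14*b^2 + b*(54*d + 9) - 8*d^2 + 7*d + 1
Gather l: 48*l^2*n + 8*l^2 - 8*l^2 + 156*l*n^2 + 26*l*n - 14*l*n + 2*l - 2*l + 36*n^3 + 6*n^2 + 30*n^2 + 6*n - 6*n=48*l^2*n + l*(156*n^2 + 12*n) + 36*n^3 + 36*n^2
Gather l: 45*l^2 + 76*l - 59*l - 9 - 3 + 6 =45*l^2 + 17*l - 6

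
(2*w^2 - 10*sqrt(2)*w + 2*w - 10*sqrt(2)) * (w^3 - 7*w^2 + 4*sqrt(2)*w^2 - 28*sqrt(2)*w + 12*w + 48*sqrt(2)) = 2*w^5 - 12*w^4 - 2*sqrt(2)*w^4 - 70*w^3 + 12*sqrt(2)*w^3 - 10*sqrt(2)*w^2 + 504*w^2 - 400*w - 24*sqrt(2)*w - 960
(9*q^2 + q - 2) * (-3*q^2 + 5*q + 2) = -27*q^4 + 42*q^3 + 29*q^2 - 8*q - 4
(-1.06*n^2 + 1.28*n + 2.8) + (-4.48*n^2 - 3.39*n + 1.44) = -5.54*n^2 - 2.11*n + 4.24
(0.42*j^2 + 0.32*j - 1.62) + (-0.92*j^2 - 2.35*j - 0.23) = -0.5*j^2 - 2.03*j - 1.85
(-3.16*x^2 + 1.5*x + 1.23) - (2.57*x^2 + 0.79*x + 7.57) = -5.73*x^2 + 0.71*x - 6.34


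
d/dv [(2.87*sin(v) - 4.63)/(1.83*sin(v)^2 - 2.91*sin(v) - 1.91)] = (-5.2521*sin(v)^2 + 16.9458*sin(v) - 18.955)*cos(v)/(3.3489*sin(v)^4 - 10.6506*sin(v)^3 + 1.4775*sin(v)^2 + 11.1162*sin(v) + 3.6481)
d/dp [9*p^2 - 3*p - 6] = 18*p - 3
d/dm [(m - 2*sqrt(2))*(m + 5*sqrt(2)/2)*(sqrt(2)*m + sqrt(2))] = 3*sqrt(2)*m^2 + 2*m + 2*sqrt(2)*m - 10*sqrt(2) + 1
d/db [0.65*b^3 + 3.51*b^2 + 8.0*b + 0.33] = 1.95*b^2 + 7.02*b + 8.0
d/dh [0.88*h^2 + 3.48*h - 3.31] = 1.76*h + 3.48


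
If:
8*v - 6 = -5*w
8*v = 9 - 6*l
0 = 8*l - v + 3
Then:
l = -3/14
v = 9/7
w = -6/7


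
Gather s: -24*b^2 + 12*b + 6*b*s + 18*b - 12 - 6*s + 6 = -24*b^2 + 30*b + s*(6*b - 6) - 6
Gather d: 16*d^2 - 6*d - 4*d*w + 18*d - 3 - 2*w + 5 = 16*d^2 + d*(12 - 4*w) - 2*w + 2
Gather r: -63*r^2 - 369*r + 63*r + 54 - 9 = -63*r^2 - 306*r + 45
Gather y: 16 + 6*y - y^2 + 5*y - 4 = -y^2 + 11*y + 12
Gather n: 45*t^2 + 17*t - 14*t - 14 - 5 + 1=45*t^2 + 3*t - 18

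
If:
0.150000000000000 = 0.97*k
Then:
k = 0.15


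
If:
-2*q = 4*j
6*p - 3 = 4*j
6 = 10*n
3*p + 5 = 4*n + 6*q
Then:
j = -41/140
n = 3/5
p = 32/105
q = 41/70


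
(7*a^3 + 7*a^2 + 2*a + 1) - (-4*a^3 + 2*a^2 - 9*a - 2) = 11*a^3 + 5*a^2 + 11*a + 3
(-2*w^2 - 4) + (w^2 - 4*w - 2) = -w^2 - 4*w - 6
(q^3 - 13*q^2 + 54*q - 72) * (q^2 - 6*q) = q^5 - 19*q^4 + 132*q^3 - 396*q^2 + 432*q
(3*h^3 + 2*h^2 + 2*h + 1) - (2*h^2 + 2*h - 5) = 3*h^3 + 6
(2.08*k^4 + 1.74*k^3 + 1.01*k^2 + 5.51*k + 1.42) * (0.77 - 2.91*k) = -6.0528*k^5 - 3.4618*k^4 - 1.5993*k^3 - 15.2564*k^2 + 0.1105*k + 1.0934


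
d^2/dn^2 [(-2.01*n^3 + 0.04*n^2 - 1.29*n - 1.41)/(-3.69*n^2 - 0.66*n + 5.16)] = (113.61789*n^3 + 69.550974*n^2 + 489.080916*n + 61.57872)/(50.243409*n^6 + 26.959878*n^5 - 205.955136*n^4 - 75.112488*n^3 + 288.002304*n^2 + 52.718688*n - 137.388096)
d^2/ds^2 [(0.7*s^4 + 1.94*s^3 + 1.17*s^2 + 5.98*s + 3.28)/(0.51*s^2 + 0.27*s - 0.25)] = (0.364139999999999*s^6 + 0.578339999999997*s^5 - 0.22932*s^4 + 2.81013*s^3 + 5.753118*s^2 + 8.012136*s + 2.268174)/(0.132651*s^6 + 0.210681*s^5 - 0.083538*s^4 - 0.186867*s^3 + 0.04095*s^2 + 0.050625*s - 0.015625)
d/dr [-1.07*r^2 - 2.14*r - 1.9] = -2.14*r - 2.14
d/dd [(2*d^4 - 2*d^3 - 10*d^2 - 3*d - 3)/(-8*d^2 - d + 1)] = 2*(-16*d^5 + 5*d^4 + 6*d^3 - 10*d^2 - 34*d - 3)/(64*d^4 + 16*d^3 - 15*d^2 - 2*d + 1)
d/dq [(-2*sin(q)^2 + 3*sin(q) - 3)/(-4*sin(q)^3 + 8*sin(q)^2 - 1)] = (-8*sin(q)^4 + 24*sin(q)^3 - 60*sin(q)^2 + 52*sin(q) - 3)*cos(q)/(4*sin(q)^3 - 8*sin(q)^2 + 1)^2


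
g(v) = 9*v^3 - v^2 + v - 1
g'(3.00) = 238.00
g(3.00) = 236.00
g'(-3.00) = 250.00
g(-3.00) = -256.00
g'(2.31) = 140.45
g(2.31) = 106.91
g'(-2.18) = 133.67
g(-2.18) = -101.17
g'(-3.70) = 378.03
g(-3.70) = -474.27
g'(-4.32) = 513.52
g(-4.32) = -749.58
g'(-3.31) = 303.43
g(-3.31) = -341.65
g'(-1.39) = 55.95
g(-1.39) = -28.49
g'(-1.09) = 35.26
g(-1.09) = -14.93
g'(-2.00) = 113.00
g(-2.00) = -79.00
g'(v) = 27*v^2 - 2*v + 1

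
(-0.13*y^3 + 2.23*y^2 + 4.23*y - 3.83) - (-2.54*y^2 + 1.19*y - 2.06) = -0.13*y^3 + 4.77*y^2 + 3.04*y - 1.77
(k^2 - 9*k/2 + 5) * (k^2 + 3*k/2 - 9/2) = k^4 - 3*k^3 - 25*k^2/4 + 111*k/4 - 45/2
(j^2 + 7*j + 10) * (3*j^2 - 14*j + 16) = 3*j^4 + 7*j^3 - 52*j^2 - 28*j + 160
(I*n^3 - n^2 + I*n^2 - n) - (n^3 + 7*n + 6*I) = -n^3 + I*n^3 - n^2 + I*n^2 - 8*n - 6*I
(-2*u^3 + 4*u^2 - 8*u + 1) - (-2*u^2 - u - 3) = -2*u^3 + 6*u^2 - 7*u + 4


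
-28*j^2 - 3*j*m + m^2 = (-7*j + m)*(4*j + m)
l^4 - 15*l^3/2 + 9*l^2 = l^2*(l - 6)*(l - 3/2)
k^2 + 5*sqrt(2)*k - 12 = (k - sqrt(2))*(k + 6*sqrt(2))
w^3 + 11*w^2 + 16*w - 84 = (w - 2)*(w + 6)*(w + 7)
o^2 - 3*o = o*(o - 3)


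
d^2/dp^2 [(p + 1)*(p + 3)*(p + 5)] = 6*p + 18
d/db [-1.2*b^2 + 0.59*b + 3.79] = 0.59 - 2.4*b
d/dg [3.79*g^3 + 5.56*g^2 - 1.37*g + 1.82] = 11.37*g^2 + 11.12*g - 1.37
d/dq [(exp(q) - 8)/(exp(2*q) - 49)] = (-2*(exp(q) - 8)*exp(q) + exp(2*q) - 49)*exp(q)/(exp(2*q) - 49)^2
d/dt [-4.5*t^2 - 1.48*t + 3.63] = -9.0*t - 1.48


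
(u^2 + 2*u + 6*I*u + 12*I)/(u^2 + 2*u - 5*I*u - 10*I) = (u + 6*I)/(u - 5*I)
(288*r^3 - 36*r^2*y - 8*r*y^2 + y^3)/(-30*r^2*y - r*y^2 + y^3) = (-48*r^2 - 2*r*y + y^2)/(y*(5*r + y))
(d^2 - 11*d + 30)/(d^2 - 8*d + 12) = (d - 5)/(d - 2)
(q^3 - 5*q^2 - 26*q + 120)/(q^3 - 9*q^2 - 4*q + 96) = (q^2 - q - 30)/(q^2 - 5*q - 24)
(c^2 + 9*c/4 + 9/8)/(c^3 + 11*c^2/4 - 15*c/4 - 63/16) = 2*(2*c + 3)/(4*c^2 + 8*c - 21)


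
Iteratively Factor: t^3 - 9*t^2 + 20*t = (t - 4)*(t^2 - 5*t) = t*(t - 4)*(t - 5)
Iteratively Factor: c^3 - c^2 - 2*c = (c + 1)*(c^2 - 2*c) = (c - 2)*(c + 1)*(c)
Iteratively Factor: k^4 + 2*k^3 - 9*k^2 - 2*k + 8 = (k - 2)*(k^3 + 4*k^2 - k - 4) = (k - 2)*(k + 1)*(k^2 + 3*k - 4) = (k - 2)*(k - 1)*(k + 1)*(k + 4)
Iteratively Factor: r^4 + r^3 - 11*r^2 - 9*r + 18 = (r - 1)*(r^3 + 2*r^2 - 9*r - 18) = (r - 3)*(r - 1)*(r^2 + 5*r + 6) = (r - 3)*(r - 1)*(r + 3)*(r + 2)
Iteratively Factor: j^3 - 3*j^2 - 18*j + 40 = (j + 4)*(j^2 - 7*j + 10) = (j - 2)*(j + 4)*(j - 5)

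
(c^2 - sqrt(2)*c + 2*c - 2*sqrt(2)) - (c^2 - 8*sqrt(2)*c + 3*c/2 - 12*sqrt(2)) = c/2 + 7*sqrt(2)*c + 10*sqrt(2)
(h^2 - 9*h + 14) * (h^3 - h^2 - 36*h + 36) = h^5 - 10*h^4 - 13*h^3 + 346*h^2 - 828*h + 504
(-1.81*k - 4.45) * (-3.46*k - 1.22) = 6.2626*k^2 + 17.6052*k + 5.429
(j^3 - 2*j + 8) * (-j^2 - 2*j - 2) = -j^5 - 2*j^4 - 4*j^2 - 12*j - 16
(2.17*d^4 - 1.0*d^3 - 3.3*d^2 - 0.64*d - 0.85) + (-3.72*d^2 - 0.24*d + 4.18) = 2.17*d^4 - 1.0*d^3 - 7.02*d^2 - 0.88*d + 3.33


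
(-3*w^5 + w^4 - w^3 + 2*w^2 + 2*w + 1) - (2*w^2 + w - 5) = -3*w^5 + w^4 - w^3 + w + 6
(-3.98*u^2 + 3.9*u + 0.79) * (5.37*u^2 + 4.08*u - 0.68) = -21.3726*u^4 + 4.7046*u^3 + 22.8607*u^2 + 0.5712*u - 0.5372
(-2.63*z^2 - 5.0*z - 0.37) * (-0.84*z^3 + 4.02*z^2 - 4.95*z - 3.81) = 2.2092*z^5 - 6.3726*z^4 - 6.7707*z^3 + 33.2829*z^2 + 20.8815*z + 1.4097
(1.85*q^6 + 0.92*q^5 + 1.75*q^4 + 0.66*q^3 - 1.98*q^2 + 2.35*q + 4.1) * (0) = 0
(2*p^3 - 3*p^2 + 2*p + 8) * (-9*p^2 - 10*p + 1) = -18*p^5 + 7*p^4 + 14*p^3 - 95*p^2 - 78*p + 8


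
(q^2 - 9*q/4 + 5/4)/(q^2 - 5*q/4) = (q - 1)/q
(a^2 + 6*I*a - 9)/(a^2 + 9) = (a + 3*I)/(a - 3*I)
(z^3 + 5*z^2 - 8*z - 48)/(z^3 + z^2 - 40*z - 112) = (z - 3)/(z - 7)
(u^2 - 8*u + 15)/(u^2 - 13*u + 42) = (u^2 - 8*u + 15)/(u^2 - 13*u + 42)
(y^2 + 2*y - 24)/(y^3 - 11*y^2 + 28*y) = (y + 6)/(y*(y - 7))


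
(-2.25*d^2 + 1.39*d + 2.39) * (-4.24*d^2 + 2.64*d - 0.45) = 9.54*d^4 - 11.8336*d^3 - 5.4515*d^2 + 5.6841*d - 1.0755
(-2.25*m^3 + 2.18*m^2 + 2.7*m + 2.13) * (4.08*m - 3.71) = -9.18*m^4 + 17.2419*m^3 + 2.9282*m^2 - 1.3266*m - 7.9023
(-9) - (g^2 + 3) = -g^2 - 12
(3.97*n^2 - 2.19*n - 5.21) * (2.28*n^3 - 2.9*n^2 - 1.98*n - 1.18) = 9.0516*n^5 - 16.5062*n^4 - 13.3884*n^3 + 14.7606*n^2 + 12.9*n + 6.1478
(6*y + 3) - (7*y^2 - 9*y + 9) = -7*y^2 + 15*y - 6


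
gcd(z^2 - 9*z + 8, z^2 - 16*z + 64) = z - 8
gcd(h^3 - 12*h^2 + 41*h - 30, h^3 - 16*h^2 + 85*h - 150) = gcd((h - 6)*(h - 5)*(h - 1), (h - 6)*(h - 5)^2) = h^2 - 11*h + 30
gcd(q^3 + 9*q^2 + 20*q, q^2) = q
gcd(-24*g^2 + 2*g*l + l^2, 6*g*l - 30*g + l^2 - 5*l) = 6*g + l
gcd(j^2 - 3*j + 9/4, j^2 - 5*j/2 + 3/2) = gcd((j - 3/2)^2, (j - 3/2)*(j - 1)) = j - 3/2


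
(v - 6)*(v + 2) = v^2 - 4*v - 12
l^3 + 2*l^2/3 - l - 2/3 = (l - 1)*(l + 2/3)*(l + 1)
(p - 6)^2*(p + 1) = p^3 - 11*p^2 + 24*p + 36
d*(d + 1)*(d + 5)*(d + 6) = d^4 + 12*d^3 + 41*d^2 + 30*d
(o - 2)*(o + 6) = o^2 + 4*o - 12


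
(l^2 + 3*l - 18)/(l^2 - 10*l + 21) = (l + 6)/(l - 7)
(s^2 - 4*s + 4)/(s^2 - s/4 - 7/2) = 4*(s - 2)/(4*s + 7)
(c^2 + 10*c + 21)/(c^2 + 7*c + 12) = (c + 7)/(c + 4)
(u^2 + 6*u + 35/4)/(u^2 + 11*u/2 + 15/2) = (u + 7/2)/(u + 3)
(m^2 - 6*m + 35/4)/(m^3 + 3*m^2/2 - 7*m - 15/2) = (m - 7/2)/(m^2 + 4*m + 3)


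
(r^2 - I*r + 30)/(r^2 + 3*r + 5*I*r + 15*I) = (r - 6*I)/(r + 3)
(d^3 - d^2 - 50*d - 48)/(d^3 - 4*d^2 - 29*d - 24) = (d + 6)/(d + 3)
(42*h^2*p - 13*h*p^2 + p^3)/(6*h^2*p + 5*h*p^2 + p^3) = (42*h^2 - 13*h*p + p^2)/(6*h^2 + 5*h*p + p^2)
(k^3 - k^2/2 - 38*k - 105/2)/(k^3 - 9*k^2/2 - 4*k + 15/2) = (k^2 - 2*k - 35)/(k^2 - 6*k + 5)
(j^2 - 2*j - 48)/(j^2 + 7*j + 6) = (j - 8)/(j + 1)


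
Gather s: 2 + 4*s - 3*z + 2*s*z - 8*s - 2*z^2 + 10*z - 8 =s*(2*z - 4) - 2*z^2 + 7*z - 6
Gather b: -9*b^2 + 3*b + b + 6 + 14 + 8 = -9*b^2 + 4*b + 28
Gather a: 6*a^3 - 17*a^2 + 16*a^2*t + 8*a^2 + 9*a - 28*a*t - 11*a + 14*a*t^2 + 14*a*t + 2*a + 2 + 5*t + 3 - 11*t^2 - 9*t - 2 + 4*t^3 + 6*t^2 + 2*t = 6*a^3 + a^2*(16*t - 9) + a*(14*t^2 - 14*t) + 4*t^3 - 5*t^2 - 2*t + 3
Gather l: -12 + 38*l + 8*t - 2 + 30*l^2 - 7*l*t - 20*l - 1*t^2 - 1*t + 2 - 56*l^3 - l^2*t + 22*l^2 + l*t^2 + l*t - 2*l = -56*l^3 + l^2*(52 - t) + l*(t^2 - 6*t + 16) - t^2 + 7*t - 12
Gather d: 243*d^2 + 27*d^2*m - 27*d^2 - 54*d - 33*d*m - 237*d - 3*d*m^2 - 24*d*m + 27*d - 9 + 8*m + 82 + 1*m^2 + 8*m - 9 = d^2*(27*m + 216) + d*(-3*m^2 - 57*m - 264) + m^2 + 16*m + 64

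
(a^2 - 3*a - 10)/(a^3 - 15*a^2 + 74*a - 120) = (a + 2)/(a^2 - 10*a + 24)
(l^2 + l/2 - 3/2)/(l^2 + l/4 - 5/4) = 2*(2*l + 3)/(4*l + 5)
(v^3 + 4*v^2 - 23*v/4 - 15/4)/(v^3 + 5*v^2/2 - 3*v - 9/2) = (2*v^2 + 11*v + 5)/(2*(v^2 + 4*v + 3))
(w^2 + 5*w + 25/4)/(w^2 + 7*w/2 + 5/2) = (w + 5/2)/(w + 1)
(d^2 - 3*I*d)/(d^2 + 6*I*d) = (d - 3*I)/(d + 6*I)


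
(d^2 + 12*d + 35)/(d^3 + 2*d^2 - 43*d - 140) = (d + 7)/(d^2 - 3*d - 28)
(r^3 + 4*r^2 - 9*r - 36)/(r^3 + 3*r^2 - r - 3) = (r^2 + r - 12)/(r^2 - 1)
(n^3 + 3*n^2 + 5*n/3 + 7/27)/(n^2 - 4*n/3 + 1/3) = (27*n^3 + 81*n^2 + 45*n + 7)/(9*(3*n^2 - 4*n + 1))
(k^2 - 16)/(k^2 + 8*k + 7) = (k^2 - 16)/(k^2 + 8*k + 7)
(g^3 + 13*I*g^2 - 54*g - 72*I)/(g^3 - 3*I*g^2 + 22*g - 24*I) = (g^2 + 9*I*g - 18)/(g^2 - 7*I*g - 6)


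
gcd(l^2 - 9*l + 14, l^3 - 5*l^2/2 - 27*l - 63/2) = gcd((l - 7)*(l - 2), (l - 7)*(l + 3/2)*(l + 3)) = l - 7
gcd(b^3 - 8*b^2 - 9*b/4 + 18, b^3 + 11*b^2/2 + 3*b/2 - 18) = b - 3/2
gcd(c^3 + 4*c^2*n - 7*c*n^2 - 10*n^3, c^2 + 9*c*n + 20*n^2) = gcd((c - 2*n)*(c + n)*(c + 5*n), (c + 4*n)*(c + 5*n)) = c + 5*n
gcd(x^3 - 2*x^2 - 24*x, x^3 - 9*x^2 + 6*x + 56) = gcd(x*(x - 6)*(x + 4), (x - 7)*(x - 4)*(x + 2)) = 1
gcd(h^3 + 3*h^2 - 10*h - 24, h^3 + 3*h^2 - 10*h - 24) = h^3 + 3*h^2 - 10*h - 24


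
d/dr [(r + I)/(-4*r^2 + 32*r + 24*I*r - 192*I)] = (-r^2 + 8*r + 6*I*r - 2*(r + I)*(-r + 4 + 3*I) - 48*I)/(4*(r^2 - 8*r - 6*I*r + 48*I)^2)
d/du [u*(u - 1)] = 2*u - 1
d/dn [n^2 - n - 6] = 2*n - 1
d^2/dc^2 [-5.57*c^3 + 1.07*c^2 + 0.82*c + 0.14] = 2.14 - 33.42*c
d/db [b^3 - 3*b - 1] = 3*b^2 - 3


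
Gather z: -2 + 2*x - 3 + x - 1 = 3*x - 6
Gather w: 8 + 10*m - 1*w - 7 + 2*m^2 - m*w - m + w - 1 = 2*m^2 - m*w + 9*m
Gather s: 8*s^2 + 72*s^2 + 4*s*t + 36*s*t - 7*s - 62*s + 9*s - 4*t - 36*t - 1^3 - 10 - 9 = 80*s^2 + s*(40*t - 60) - 40*t - 20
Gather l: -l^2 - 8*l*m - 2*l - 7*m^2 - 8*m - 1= -l^2 + l*(-8*m - 2) - 7*m^2 - 8*m - 1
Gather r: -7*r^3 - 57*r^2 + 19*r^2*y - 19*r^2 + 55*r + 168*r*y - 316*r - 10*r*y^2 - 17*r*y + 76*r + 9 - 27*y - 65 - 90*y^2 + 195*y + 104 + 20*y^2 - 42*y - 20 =-7*r^3 + r^2*(19*y - 76) + r*(-10*y^2 + 151*y - 185) - 70*y^2 + 126*y + 28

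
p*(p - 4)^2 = p^3 - 8*p^2 + 16*p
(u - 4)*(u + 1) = u^2 - 3*u - 4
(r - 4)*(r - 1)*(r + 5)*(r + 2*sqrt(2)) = r^4 + 2*sqrt(2)*r^3 - 21*r^2 - 42*sqrt(2)*r + 20*r + 40*sqrt(2)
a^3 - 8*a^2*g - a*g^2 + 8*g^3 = (a - 8*g)*(a - g)*(a + g)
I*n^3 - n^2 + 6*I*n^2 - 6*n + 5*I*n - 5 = (n + 5)*(n + I)*(I*n + I)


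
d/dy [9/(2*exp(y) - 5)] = -18*exp(y)/(2*exp(y) - 5)^2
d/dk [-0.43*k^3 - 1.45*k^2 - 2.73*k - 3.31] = -1.29*k^2 - 2.9*k - 2.73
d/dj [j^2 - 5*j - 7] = 2*j - 5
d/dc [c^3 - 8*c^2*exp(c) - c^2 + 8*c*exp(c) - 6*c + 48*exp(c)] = -8*c^2*exp(c) + 3*c^2 - 8*c*exp(c) - 2*c + 56*exp(c) - 6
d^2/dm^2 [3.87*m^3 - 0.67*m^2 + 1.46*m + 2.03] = 23.22*m - 1.34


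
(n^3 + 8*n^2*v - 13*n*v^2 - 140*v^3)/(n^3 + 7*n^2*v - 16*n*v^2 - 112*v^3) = (n + 5*v)/(n + 4*v)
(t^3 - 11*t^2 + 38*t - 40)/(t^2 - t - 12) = (t^2 - 7*t + 10)/(t + 3)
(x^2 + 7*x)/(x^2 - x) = (x + 7)/(x - 1)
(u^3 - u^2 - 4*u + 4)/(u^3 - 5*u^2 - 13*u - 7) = (-u^3 + u^2 + 4*u - 4)/(-u^3 + 5*u^2 + 13*u + 7)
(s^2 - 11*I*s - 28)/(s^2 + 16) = (s - 7*I)/(s + 4*I)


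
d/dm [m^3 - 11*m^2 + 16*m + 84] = 3*m^2 - 22*m + 16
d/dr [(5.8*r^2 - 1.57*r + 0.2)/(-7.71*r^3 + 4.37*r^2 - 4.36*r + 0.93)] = (44.718*r^4 - 24.2094*r^3 - 13.8011*r^2 + 9.04*r - 0.5881)/(59.4441*r^6 - 67.3854*r^5 + 86.3281*r^4 - 52.447*r^3 + 27.1378*r^2 - 8.1096*r + 0.8649)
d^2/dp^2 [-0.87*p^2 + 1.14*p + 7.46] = -1.74000000000000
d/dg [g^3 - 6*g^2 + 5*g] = 3*g^2 - 12*g + 5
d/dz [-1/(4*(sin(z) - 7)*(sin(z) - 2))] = (2*sin(z) - 9)*cos(z)/(4*(sin(z) - 7)^2*(sin(z) - 2)^2)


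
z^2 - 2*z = z*(z - 2)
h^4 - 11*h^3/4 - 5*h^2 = h^2*(h - 4)*(h + 5/4)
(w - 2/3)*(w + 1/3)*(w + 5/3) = w^3 + 4*w^2/3 - 7*w/9 - 10/27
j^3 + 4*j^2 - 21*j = j*(j - 3)*(j + 7)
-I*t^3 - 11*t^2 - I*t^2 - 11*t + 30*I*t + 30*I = (t - 6*I)*(t - 5*I)*(-I*t - I)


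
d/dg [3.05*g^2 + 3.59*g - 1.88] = 6.1*g + 3.59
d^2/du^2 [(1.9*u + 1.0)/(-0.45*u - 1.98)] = 2.9808/(0.45*u + 1.98)^3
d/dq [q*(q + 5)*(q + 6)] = 3*q^2 + 22*q + 30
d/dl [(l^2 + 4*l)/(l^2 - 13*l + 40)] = (-17*l^2 + 80*l + 160)/(l^4 - 26*l^3 + 249*l^2 - 1040*l + 1600)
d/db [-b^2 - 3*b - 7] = -2*b - 3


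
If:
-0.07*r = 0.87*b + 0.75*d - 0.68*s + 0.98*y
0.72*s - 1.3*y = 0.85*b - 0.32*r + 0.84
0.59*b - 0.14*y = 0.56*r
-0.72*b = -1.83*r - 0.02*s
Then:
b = 0.342937843936172*y - 0.0190899793841209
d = 0.244390478818672*y + 1.06947064266351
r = 0.111309514147038*y - 0.0201126568511274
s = 2.16094183724819*y + 1.1530688440498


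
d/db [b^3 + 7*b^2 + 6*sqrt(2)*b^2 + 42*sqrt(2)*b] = 3*b^2 + 14*b + 12*sqrt(2)*b + 42*sqrt(2)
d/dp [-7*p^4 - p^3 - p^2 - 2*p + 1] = -28*p^3 - 3*p^2 - 2*p - 2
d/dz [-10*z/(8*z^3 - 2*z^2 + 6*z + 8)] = 5*(8*z^3 - z^2 - 4)/(16*z^6 - 8*z^5 + 25*z^4 + 26*z^3 + z^2 + 24*z + 16)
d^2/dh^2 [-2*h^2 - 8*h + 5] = -4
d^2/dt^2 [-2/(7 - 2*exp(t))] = (8*exp(t) + 28)*exp(t)/(2*exp(t) - 7)^3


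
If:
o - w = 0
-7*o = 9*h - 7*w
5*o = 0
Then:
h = 0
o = 0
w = 0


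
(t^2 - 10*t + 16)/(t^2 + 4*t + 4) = (t^2 - 10*t + 16)/(t^2 + 4*t + 4)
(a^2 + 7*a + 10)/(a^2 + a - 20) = (a + 2)/(a - 4)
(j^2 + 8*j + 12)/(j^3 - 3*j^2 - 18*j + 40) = (j^2 + 8*j + 12)/(j^3 - 3*j^2 - 18*j + 40)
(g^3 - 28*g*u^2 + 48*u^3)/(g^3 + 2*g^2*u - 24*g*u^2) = (g - 2*u)/g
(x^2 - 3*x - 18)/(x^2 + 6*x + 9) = (x - 6)/(x + 3)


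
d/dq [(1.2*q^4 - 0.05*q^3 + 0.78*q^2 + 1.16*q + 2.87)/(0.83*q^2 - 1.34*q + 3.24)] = (1.992*q^5 - 4.8655*q^4 + 15.686*q^3 - 2.494*q^2 + 0.2902*q + 7.6042)/(0.6889*q^4 - 2.2244*q^3 + 7.174*q^2 - 8.6832*q + 10.4976)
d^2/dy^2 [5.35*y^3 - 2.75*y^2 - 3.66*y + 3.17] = 32.1*y - 5.5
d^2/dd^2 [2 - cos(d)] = cos(d)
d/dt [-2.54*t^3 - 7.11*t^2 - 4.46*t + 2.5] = -7.62*t^2 - 14.22*t - 4.46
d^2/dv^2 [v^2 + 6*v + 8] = 2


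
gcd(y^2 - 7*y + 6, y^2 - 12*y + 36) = y - 6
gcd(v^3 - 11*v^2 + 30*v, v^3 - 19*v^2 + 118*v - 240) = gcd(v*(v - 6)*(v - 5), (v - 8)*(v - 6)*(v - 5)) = v^2 - 11*v + 30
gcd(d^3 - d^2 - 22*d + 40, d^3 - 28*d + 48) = d^2 - 6*d + 8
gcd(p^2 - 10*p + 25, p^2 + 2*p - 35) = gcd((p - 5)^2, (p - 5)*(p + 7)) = p - 5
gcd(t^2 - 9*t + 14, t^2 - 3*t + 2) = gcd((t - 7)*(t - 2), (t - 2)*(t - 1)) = t - 2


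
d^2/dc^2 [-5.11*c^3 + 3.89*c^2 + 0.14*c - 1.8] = 7.78 - 30.66*c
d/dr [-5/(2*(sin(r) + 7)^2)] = 5*cos(r)/(sin(r) + 7)^3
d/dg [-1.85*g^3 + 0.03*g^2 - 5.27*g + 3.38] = -5.55*g^2 + 0.06*g - 5.27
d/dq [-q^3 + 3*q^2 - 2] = 3*q*(2 - q)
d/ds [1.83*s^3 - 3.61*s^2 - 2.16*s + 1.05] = 5.49*s^2 - 7.22*s - 2.16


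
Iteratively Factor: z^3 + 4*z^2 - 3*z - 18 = (z + 3)*(z^2 + z - 6) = (z - 2)*(z + 3)*(z + 3)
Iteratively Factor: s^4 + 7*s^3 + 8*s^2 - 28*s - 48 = (s + 2)*(s^3 + 5*s^2 - 2*s - 24) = (s + 2)*(s + 3)*(s^2 + 2*s - 8) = (s + 2)*(s + 3)*(s + 4)*(s - 2)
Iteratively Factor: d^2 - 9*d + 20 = (d - 5)*(d - 4)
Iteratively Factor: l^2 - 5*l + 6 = (l - 3)*(l - 2)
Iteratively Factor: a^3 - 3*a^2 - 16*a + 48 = (a - 4)*(a^2 + a - 12) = (a - 4)*(a - 3)*(a + 4)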